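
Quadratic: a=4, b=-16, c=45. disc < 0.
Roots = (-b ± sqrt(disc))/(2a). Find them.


disc = (-16)^2 - 4*4*45 = 256 - 720 = -464
sqrt(|disc|) = sqrt(464) = 21.5407
Real part = 16/(2*4) = 2.0000
Imag part = 21.5407/(2*4) = 2.6926

2.0000 ± 2.6926i


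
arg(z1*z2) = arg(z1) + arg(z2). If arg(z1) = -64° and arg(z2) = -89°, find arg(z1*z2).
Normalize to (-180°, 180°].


arg(z1*z2) = -64° - 89° = -153°
Normalized to (-180°, 180°]: -153°

-153°


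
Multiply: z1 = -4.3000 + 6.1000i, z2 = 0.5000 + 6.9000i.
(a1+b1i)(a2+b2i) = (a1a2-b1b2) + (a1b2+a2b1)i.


Real = -4.3*0.5 - 6.1*6.9 = -2.15 - 42.09 = -44.24
Imag = -4.3*6.9 + 0.5*6.1 = -29.67 + 3.05 = -26.62

-44.2400 - 26.6200i


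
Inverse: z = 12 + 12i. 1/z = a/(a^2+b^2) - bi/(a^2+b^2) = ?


|z|^2 = 144+144 = 288
1/z = (12 - 12i)/288

1/z = 0.0417 - 0.0417i


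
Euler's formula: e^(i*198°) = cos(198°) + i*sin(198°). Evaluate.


cos(198°) = -0.9511
sin(198°) = -0.3090

e^(i*198°) = -0.9511 - 0.3090i


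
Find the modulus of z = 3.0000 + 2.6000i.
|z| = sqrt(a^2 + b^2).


|z| = sqrt(3^2 + 2.6^2) = sqrt(9 + 6.76) = sqrt(15.76) = 3.9699

|z| = 3.9699


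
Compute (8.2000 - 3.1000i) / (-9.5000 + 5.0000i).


Conjugate of z2 = -9.5000 - 5.0000i
Numerator: (8.2000 - 3.1000i)(-9.5000 - 5.0000i) = -93.4000 - 11.5500i
Denominator: (-9.5)^2 + 5^2 = 115.25
Result = (-93.4000 - 11.5500i)/115.25

-0.8104 - 0.1002i


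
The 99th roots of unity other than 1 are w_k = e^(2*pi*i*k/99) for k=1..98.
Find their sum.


With w = e^(2*pi*i/99), all 99 of the 99th roots of unity w^0 = 1, w, ..., w^(98) sum to 0: 1 + w + ... + w^(98) = (1 - w^99)/(1 - w) = 0 since w^99 = 1, w ≠ 1.
Removing the root 1: w + w^2 + ... + w^(98) = 0 - 1 = -1

Sum = -1


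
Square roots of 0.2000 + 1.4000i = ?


|z| = sqrt(0.04+1.96) = 1.4142
sqrt((|z|+a)/2) = sqrt((1.4142+0.2)/2) = sqrt(0.8071) = 0.8984
sqrt((|z|-a)/2) = sqrt((1.4142-0.2)/2) = sqrt(0.6071) = 0.7792

±(0.8984 + 0.7792i) i.e. 0.8984 + 0.7792i and -0.8984 - 0.7792i


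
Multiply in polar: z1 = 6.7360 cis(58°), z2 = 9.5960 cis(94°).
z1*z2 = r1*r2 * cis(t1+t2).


r = 6.7360 * 9.5960 = 64.6387
theta = 58° + 94° = 152° = 152° (mod 360)

64.6387 cis(152°)


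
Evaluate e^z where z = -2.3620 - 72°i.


e^-2.3620 = 0.0942
cos(-72°) = 0.309
sin(-72°) = -0.9511
Real = 0.0942*0.309 = 0.0291
Imag = 0.0942*(-0.9511) = -0.0896

0.0291 - 0.0896i


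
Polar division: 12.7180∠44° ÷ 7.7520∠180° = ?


r = 12.7180 / 7.7520 = 1.6406
theta = 44° - 180° = -136° = 224° (mod 360)

1.6406 cis(224°)


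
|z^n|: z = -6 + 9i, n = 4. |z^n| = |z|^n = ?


|z| = sqrt(36+81) = sqrt(117) = 10.8167
|z^4| = |z|^4 = (sqrt(117))^4 = 117^2 = 13689

|z^4| = 13689


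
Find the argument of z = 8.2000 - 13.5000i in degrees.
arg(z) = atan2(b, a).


Re = 8.2, Im = -13.5
arg = atan2(-13.5, 8.2) = -58.7252 degrees

arg(z) = -58.7252 degrees


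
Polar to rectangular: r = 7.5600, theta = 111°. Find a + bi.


a = 7.5600*cos(111°) = 7.5600*(-0.35837) = -2.7093
b = 7.5600*sin(111°) = 7.5600*0.93358 = 7.0579

-2.7093 + 7.0579i


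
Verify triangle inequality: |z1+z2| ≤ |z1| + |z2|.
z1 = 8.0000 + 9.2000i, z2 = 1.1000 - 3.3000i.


|z1| = sqrt(8^2 + 9.2^2) = sqrt(148.64) = 12.1918
|z2| = sqrt(1.1^2 + (-3.3)^2) = sqrt(12.1) = 3.4785
z1+z2 = 9.1000 + 5.9000i
|z1+z2| = sqrt(117.62) = 10.8453
|z1|+|z2| = 12.1918 + 3.4785 = 15.6703

|z1+z2| = 10.8453 ≤ |z1|+|z2| = 15.6703 (verified)


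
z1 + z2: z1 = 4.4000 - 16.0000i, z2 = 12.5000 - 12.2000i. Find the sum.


Real: 4.4 + 12.5 = 16.9
Imag: -16 - 12.2 = -28.2

16.9000 - 28.2000i


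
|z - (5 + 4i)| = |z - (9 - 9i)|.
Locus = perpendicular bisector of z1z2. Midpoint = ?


Equal distances means the locus is the perpendicular bisector of z1 and z2.
Midpoint = ((5+9)/2, (4+(-9))/2) = (7.0000, -2.5000)

Perpendicular bisector through (7.0000, -2.5000)


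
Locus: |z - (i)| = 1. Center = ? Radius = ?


|z - z0| = r is a circle with center z0 and radius r.
Center = (0, 1), radius = 1

Circle with center (0, 1) and radius 1


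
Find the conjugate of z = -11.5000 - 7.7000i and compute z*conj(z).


z_bar = -11.5000 + 7.7000i
z*z_bar = (-11.5)^2 + (-7.7)^2 = 132.25 + 59.29 = 191.54

z_bar = -11.5000 + 7.7000i, z*z_bar = 191.54


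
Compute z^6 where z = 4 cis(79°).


r^6 = 4^6 = 4096
n*theta = 6*79° = 474° = 114° (mod 360)
a = 4096*cos(114°) = -1665.9933
b = 4096*sin(114°) = 3741.8822

4096 cis(114°) = -1665.9933 + 3741.8822i


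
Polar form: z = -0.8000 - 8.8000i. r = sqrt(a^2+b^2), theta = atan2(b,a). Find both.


r = sqrt(0.64+77.44) = sqrt(78.08) = 8.8363
theta = atan2(-8.8, -0.8) = -95.1944 degrees

r = 8.8363, theta = -95.1944 degrees


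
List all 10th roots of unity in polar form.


The 10th roots of unity are cis(360k/10°) for k=0..9
Angle step = 360/10 = 36°
Primitive root: cis(36°)
Primitive root = 0.8090 + 0.5878i

10 roots at angles: 0°, 36°, 72°, 108°, 144°, 180°, 216°, 252°, 288°, 324°


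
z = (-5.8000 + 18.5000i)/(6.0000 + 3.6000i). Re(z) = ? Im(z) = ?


Multiply by conjugate: (-5.8000 + 18.5000i)(6.0000 - 3.6000i) / (6^2 + 3.6^2)
Numerator real = -5.8*6 + 18.5*3.6 = 31.8
Numerator imag = 18.5*6 - (-5.8)*3.6 = 131.88
Denominator = 48.96
Re(z) = 31.8/48.96 = 0.6495
Im(z) = 131.88/48.96 = 2.6936

Re(z) = 0.6495, Im(z) = 2.6936


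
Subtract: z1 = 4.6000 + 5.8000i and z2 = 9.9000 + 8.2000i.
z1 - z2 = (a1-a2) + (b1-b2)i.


Real: 4.6 - 9.9 = -5.3
Imag: 5.8 - 8.2 = -2.4

-5.3000 - 2.4000i


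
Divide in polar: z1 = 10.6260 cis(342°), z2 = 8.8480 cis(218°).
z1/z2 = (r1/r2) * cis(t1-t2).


r = 10.6260 / 8.8480 = 1.2009
theta = 342° - 218° = 124° = 124° (mod 360)

1.2009 cis(124°)


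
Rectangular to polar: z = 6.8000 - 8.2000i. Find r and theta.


r = sqrt(46.24+67.24) = sqrt(113.48) = 10.6527
theta = atan2(-8.2, 6.8) = -50.3322 degrees

r = 10.6527, theta = -50.3322 degrees


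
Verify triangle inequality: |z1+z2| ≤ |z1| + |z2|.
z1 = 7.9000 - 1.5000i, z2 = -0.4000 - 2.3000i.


|z1| = sqrt(7.9^2 + (-1.5)^2) = sqrt(64.66) = 8.0411
|z2| = sqrt((-0.4)^2 + (-2.3)^2) = sqrt(5.45) = 2.3345
z1+z2 = 7.5000 - 3.8000i
|z1+z2| = sqrt(70.69) = 8.4077
|z1|+|z2| = 8.0411 + 2.3345 = 10.3756

|z1+z2| = 8.4077 ≤ |z1|+|z2| = 10.3756 (verified)


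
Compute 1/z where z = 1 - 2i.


|z|^2 = 1+4 = 5
1/z = (1 + 2i)/5

1/z = 0.2000 + 0.4000i


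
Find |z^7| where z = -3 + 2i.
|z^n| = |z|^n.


|z| = sqrt(9+4) = sqrt(13) = 3.6056
|z^7| = |z|^7 = (sqrt(13))^7 = 13^3 * sqrt(13) = 2197*sqrt(13)

|z^7| = 2197*sqrt(13) ≈ 7921.3962


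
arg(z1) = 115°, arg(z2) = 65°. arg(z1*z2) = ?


arg(z1*z2) = 115° + 65° = 180°
Normalized to (-180°, 180°]: 180°

180°


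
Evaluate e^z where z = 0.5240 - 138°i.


e^0.5240 = 1.6888
cos(-138°) = -0.74314
sin(-138°) = -0.6691
Real = 1.6888*(-0.74314) = -1.2550
Imag = 1.6888*(-0.6691) = -1.1300

-1.2550 - 1.1300i


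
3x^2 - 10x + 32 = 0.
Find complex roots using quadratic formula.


disc = (-10)^2 - 4*3*32 = 100 - 384 = -284
sqrt(|disc|) = sqrt(284) = 16.8523
Real part = 10/(2*3) = 1.6667
Imag part = 16.8523/(2*3) = 2.8087

1.6667 ± 2.8087i


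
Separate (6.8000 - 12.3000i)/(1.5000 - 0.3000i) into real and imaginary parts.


Multiply by conjugate: (6.8000 - 12.3000i)(1.5000 + 0.3000i) / (1.5^2 + (-0.3)^2)
Numerator real = 6.8*1.5 - (12.3)*(-0.3) = 13.89
Numerator imag = -12.3*1.5 - 6.8*(-0.3) = -16.41
Denominator = 2.34
Re(z) = 13.89/2.34 = 5.9359
Im(z) = -16.41/2.34 = -7.0128

Re(z) = 5.9359, Im(z) = -7.0128


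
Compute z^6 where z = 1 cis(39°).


r^6 = 1^6 = 1
n*theta = 6*39° = 234° = 234° (mod 360)
a = 1*cos(234°) = -0.5878
b = 1*sin(234°) = -0.8090

1 cis(234°) = -0.5878 - 0.8090i


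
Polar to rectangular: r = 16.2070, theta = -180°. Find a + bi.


a = 16.2070*cos(-180°) = 16.2070*(-1) = -16.2070
b = 16.2070*sin(-180°) = 16.2070*0 = 0

-16.2070 + 0i


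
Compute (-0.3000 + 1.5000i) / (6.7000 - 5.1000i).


Conjugate of z2 = 6.7000 + 5.1000i
Numerator: (-0.3000 + 1.5000i)(6.7000 + 5.1000i) = -9.6600 + 8.5200i
Denominator: 6.7^2 + (-5.1)^2 = 70.9
Result = (-9.6600 + 8.5200i)/70.9

-0.1362 + 0.1202i


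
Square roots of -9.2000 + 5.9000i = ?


|z| = sqrt(84.64+34.81) = 10.9293
sqrt((|z|+a)/2) = sqrt((10.9293+(-9.2))/2) = sqrt(0.8647) = 0.9299
sqrt((|z|-a)/2) = sqrt((10.9293-(-9.2))/2) = sqrt(10.0647) = 3.1725

±(0.9299 + 3.1725i) i.e. 0.9299 + 3.1725i and -0.9299 - 3.1725i


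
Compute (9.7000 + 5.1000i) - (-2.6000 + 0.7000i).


Real: 9.7 + 2.6 = 12.3
Imag: 5.1 - 0.7 = 4.4

12.3000 + 4.4000i


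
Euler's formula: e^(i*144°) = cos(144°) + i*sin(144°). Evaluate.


cos(144°) = -0.8090
sin(144°) = 0.5878

e^(i*144°) = -0.8090 + 0.5878i


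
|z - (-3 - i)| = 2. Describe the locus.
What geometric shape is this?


|z - z0| = r is a circle with center z0 and radius r.
Center = (-3, -1), radius = 2

Circle with center (-3, -1) and radius 2


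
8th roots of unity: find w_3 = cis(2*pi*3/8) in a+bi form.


Angle = 360*3/8 = 135°
a = cos(135°) = -0.7071
b = sin(135°) = 0.7071

-0.7071 + 0.7071i


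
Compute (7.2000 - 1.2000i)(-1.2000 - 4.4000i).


Real = 7.2*(-1.2) - (-1.2)*(-4.4) = -8.64 - 5.28 = -13.92
Imag = 7.2*(-4.4) - (1.2)*(-1.2) = -31.68 + 1.44 = -30.24

-13.9200 - 30.2400i


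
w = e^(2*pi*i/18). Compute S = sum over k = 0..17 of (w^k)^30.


The roots are w_k = w^k with w = e^(2*pi*i/18), and (w^k)^30 = (w^30)^k.
So S = 1 + u + u^2 + ... + u^(17) with u = w^30.
30 = 1*18 + 12, so 30 is not a multiple of 18: u = (w^18)^1 * w^12 = w^12 ≠ 1 (w is a primitive 18th root), while u^18 = (w^18)^30 = 1.
Geometric series: S = (1 - u^18)/(1 - u) = (1 - 1)/(1 - u) = 0

S = 0


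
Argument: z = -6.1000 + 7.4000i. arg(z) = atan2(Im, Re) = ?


Re = -6.1, Im = 7.4
arg = atan2(7.4, -6.1) = 129.4996 degrees

arg(z) = 129.4996 degrees


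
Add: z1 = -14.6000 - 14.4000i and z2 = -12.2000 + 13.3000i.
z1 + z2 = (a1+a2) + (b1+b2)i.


Real: -14.6 - 12.2 = -26.8
Imag: -14.4 + 13.3 = -1.1

-26.8000 - 1.1000i


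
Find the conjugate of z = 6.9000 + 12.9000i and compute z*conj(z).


z_bar = 6.9000 - 12.9000i
z*z_bar = 6.9^2 + 12.9^2 = 47.61 + 166.41 = 214.02

z_bar = 6.9000 - 12.9000i, z*z_bar = 214.02


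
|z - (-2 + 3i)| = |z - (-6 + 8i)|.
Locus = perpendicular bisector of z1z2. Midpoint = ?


Equal distances means the locus is the perpendicular bisector of z1 and z2.
Midpoint = ((-2+(-6))/2, (3+8)/2) = (-4.0000, 5.5000)

Perpendicular bisector through (-4.0000, 5.5000)


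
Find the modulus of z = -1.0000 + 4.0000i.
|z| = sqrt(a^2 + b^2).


|z| = sqrt((-1)^2 + 4^2) = sqrt(1 + 16) = sqrt(17) = 4.1231

|z| = 4.1231


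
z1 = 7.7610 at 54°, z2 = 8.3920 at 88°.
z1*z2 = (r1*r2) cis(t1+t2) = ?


r = 7.7610 * 8.3920 = 65.1303
theta = 54° + 88° = 142° = 142° (mod 360)

65.1303 cis(142°)


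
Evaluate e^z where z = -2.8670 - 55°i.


e^-2.8670 = 0.0569
cos(-55°) = 0.5736
sin(-55°) = -0.8192
Real = 0.0569*0.5736 = 0.0326
Imag = 0.0569*(-0.8192) = -0.0466

0.0326 - 0.0466i


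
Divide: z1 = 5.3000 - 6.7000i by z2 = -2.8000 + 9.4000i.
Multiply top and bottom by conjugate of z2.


Conjugate of z2 = -2.8000 - 9.4000i
Numerator: (5.3000 - 6.7000i)(-2.8000 - 9.4000i) = -77.8200 - 31.0600i
Denominator: (-2.8)^2 + 9.4^2 = 96.2
Result = (-77.8200 - 31.0600i)/96.2

-0.8089 - 0.3229i


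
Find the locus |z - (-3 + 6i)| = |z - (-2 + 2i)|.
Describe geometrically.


Equal distances means the locus is the perpendicular bisector of z1 and z2.
Midpoint = ((-3+(-2))/2, (6+2)/2) = (-2.5000, 4.0000)

Perpendicular bisector through (-2.5000, 4.0000)


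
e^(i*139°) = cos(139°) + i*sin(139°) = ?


cos(139°) = -0.7547
sin(139°) = 0.6561

e^(i*139°) = -0.7547 + 0.6561i


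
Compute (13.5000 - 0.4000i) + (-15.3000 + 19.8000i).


Real: 13.5 - 15.3 = -1.8
Imag: -0.4 + 19.8 = 19.4

-1.8000 + 19.4000i


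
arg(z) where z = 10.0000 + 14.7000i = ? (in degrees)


Re = 10, Im = 14.7
arg = atan2(14.7, 10) = 55.7736 degrees

arg(z) = 55.7736 degrees


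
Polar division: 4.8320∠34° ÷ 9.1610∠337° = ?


r = 4.8320 / 9.1610 = 0.5275
theta = 34° - 337° = -303° = 57° (mod 360)

0.5275 cis(57°)


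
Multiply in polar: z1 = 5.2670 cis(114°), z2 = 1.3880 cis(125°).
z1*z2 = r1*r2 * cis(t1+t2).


r = 5.2670 * 1.3880 = 7.3106
theta = 114° + 125° = 239° = 239° (mod 360)

7.3106 cis(239°)


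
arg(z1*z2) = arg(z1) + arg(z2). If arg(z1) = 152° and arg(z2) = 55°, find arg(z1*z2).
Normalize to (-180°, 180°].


arg(z1*z2) = 152° + 55° = 207°
Normalized to (-180°, 180°]: -153°

-153°


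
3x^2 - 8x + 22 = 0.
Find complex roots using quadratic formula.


disc = (-8)^2 - 4*3*22 = 64 - 264 = -200
sqrt(|disc|) = sqrt(200) = 14.1421
Real part = 8/(2*3) = 1.3333
Imag part = 14.1421/(2*3) = 2.3570

1.3333 ± 2.3570i


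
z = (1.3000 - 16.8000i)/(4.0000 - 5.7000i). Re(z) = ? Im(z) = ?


Multiply by conjugate: (1.3000 - 16.8000i)(4.0000 + 5.7000i) / (4^2 + (-5.7)^2)
Numerator real = 1.3*4 - (16.8)*(-5.7) = 100.96
Numerator imag = -16.8*4 - 1.3*(-5.7) = -59.79
Denominator = 48.49
Re(z) = 100.96/48.49 = 2.0821
Im(z) = -59.79/48.49 = -1.2330

Re(z) = 2.0821, Im(z) = -1.2330


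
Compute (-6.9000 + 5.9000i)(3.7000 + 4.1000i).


Real = -6.9*3.7 - 5.9*4.1 = -25.53 - 24.19 = -49.72
Imag = -6.9*4.1 + 3.7*5.9 = -28.29 + 21.83 = -6.46

-49.7200 - 6.4600i


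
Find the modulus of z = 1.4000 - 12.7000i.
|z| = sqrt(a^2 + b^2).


|z| = sqrt(1.4^2 + (-12.7)^2) = sqrt(1.96 + 161.29) = sqrt(163.25) = 12.7769

|z| = 12.7769


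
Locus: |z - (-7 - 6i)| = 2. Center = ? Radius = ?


|z - z0| = r is a circle with center z0 and radius r.
Center = (-7, -6), radius = 2

Circle with center (-7, -6) and radius 2


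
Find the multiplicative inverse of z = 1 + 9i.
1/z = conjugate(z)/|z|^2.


|z|^2 = 1+81 = 82
1/z = (1 - 9i)/82

1/z = 0.0122 - 0.1098i


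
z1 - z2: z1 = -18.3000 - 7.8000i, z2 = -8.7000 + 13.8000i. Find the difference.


Real: -18.3 + 8.7 = -9.6
Imag: -7.8 - 13.8 = -21.6

-9.6000 - 21.6000i


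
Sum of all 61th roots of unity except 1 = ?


With w = e^(2*pi*i/61), all 61 of the 61th roots of unity w^0 = 1, w, ..., w^(60) sum to 0: 1 + w + ... + w^(60) = (1 - w^61)/(1 - w) = 0 since w^61 = 1, w ≠ 1.
Removing the root 1: w + w^2 + ... + w^(60) = 0 - 1 = -1

Sum = -1


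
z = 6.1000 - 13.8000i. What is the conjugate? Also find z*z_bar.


z_bar = 6.1000 + 13.8000i
z*z_bar = 6.1^2 + (-13.8)^2 = 37.21 + 190.44 = 227.65

z_bar = 6.1000 + 13.8000i, z*z_bar = 227.65


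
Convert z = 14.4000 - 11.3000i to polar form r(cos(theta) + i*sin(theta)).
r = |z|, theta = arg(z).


r = sqrt(207.36+127.69) = sqrt(335.05) = 18.3044
theta = atan2(-11.3, 14.4) = -38.1221 degrees

r = 18.3044, theta = -38.1221 degrees


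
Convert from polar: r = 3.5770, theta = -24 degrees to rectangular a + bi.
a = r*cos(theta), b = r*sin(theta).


a = 3.5770*cos(-24°) = 3.5770*0.91355 = 3.2678
b = 3.5770*sin(-24°) = 3.5770*(-0.40674) = -1.4549

3.2678 - 1.4549i


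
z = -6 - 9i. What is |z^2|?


|z| = sqrt(36+81) = sqrt(117) = 10.8167
|z^2| = |z|^2 = (sqrt(117))^2 = 117

|z^2| = 117


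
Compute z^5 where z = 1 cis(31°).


r^5 = 1^5 = 1
n*theta = 5*31° = 155° = 155° (mod 360)
a = 1*cos(155°) = -0.9063
b = 1*sin(155°) = 0.4226

1 cis(155°) = -0.9063 + 0.4226i


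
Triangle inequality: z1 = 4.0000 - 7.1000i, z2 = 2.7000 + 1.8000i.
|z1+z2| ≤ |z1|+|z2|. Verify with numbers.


|z1| = sqrt(4^2 + (-7.1)^2) = sqrt(66.41) = 8.1492
|z2| = sqrt(2.7^2 + 1.8^2) = sqrt(10.53) = 3.2450
z1+z2 = 6.7000 - 5.3000i
|z1+z2| = sqrt(72.98) = 8.5428
|z1|+|z2| = 8.1492 + 3.2450 = 11.3942

|z1+z2| = 8.5428 ≤ |z1|+|z2| = 11.3942 (verified)


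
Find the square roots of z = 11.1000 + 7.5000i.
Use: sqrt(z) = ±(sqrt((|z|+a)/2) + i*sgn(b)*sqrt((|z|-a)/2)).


|z| = sqrt(123.21+56.25) = 13.3963
sqrt((|z|+a)/2) = sqrt((13.3963+11.1)/2) = sqrt(12.2481) = 3.4997
sqrt((|z|-a)/2) = sqrt((13.3963-11.1)/2) = sqrt(1.1481) = 1.0715

±(3.4997 + 1.0715i) i.e. 3.4997 + 1.0715i and -3.4997 - 1.0715i


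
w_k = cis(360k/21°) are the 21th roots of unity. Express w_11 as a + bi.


Angle = 360*11/21 = 188.5714°
a = cos(188.5714°) = -0.9888
b = sin(188.5714°) = -0.1490

-0.9888 - 0.1490i


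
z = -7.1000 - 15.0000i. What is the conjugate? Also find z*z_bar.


z_bar = -7.1000 + 15.0000i
z*z_bar = (-7.1)^2 + (-15)^2 = 50.41 + 225 = 275.41

z_bar = -7.1000 + 15.0000i, z*z_bar = 275.41


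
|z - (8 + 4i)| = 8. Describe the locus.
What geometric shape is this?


|z - z0| = r is a circle with center z0 and radius r.
Center = (8, 4), radius = 8

Circle with center (8, 4) and radius 8


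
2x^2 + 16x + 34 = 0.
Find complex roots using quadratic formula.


disc = 16^2 - 4*2*34 = 256 - 272 = -16
sqrt(|disc|) = sqrt(16) = 4.0000
Real part = -16/(2*2) = -4.0000
Imag part = 4.0000/(2*2) = 1.0000

-4.0000 ± 1.0000i


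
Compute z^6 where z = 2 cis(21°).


r^6 = 2^6 = 64
n*theta = 6*21° = 126° = 126° (mod 360)
a = 64*cos(126°) = -37.6183
b = 64*sin(126°) = 51.7771

64 cis(126°) = -37.6183 + 51.7771i


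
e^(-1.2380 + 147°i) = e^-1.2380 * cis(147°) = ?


e^-1.2380 = 0.2900
cos(147°) = -0.8387
sin(147°) = 0.5446
Real = 0.2900*(-0.8387) = -0.2432
Imag = 0.2900*0.5446 = 0.1579

-0.2432 + 0.1579i


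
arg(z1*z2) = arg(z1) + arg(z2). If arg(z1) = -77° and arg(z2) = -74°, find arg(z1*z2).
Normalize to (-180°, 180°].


arg(z1*z2) = -77° - 74° = -151°
Normalized to (-180°, 180°]: -151°

-151°


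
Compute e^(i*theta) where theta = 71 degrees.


cos(71°) = 0.3256
sin(71°) = 0.9455

e^(i*71°) = 0.3256 + 0.9455i


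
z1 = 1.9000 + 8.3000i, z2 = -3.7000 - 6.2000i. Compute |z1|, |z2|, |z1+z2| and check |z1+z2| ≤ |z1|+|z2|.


|z1| = sqrt(1.9^2 + 8.3^2) = sqrt(72.5) = 8.5147
|z2| = sqrt((-3.7)^2 + (-6.2)^2) = sqrt(52.13) = 7.2201
z1+z2 = -1.8000 + 2.1000i
|z1+z2| = sqrt(7.65) = 2.7659
|z1|+|z2| = 8.5147 + 7.2201 = 15.7348

|z1+z2| = 2.7659 ≤ |z1|+|z2| = 15.7348 (verified)


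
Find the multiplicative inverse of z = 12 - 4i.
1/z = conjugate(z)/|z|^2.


|z|^2 = 144+16 = 160
1/z = (12 + 4i)/160

1/z = 0.0750 + 0.0250i


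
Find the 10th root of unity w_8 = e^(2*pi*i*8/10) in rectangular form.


Angle = 360*8/10 = 288°
a = cos(288°) = 0.3090
b = sin(288°) = -0.9511

0.3090 - 0.9511i


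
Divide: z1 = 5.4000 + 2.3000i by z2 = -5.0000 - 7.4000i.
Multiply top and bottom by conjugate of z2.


Conjugate of z2 = -5.0000 + 7.4000i
Numerator: (5.4000 + 2.3000i)(-5.0000 + 7.4000i) = -44.0200 + 28.4600i
Denominator: (-5)^2 + (-7.4)^2 = 79.76
Result = (-44.0200 + 28.4600i)/79.76

-0.5519 + 0.3568i


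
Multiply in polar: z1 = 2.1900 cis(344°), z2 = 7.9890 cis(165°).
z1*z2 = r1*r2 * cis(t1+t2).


r = 2.1900 * 7.9890 = 17.4959
theta = 344° + 165° = 509° = 149° (mod 360)

17.4959 cis(149°)


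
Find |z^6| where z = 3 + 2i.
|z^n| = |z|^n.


|z| = sqrt(9+4) = sqrt(13) = 3.6056
|z^6| = |z|^6 = (sqrt(13))^6 = 13^3 = 2197

|z^6| = 2197


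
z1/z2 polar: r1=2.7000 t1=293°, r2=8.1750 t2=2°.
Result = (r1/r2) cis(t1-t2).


r = 2.7000 / 8.1750 = 0.3303
theta = 293° - 2° = 291° = 291° (mod 360)

0.3303 cis(291°)


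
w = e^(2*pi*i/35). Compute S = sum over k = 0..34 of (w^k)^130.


The roots are w_k = w^k with w = e^(2*pi*i/35), and (w^k)^130 = (w^130)^k.
So S = 1 + u + u^2 + ... + u^(34) with u = w^130.
130 = 3*35 + 25, so 130 is not a multiple of 35: u = (w^35)^3 * w^25 = w^25 ≠ 1 (w is a primitive 35th root), while u^35 = (w^35)^130 = 1.
Geometric series: S = (1 - u^35)/(1 - u) = (1 - 1)/(1 - u) = 0

S = 0


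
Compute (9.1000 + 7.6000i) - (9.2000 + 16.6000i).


Real: 9.1 - 9.2 = -0.1
Imag: 7.6 - 16.6 = -9

-0.1000 - 9.0000i


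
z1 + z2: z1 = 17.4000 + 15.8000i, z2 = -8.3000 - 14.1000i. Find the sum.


Real: 17.4 - 8.3 = 9.1
Imag: 15.8 - 14.1 = 1.7

9.1000 + 1.7000i


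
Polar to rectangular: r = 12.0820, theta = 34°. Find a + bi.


a = 12.0820*cos(34°) = 12.0820*0.829038 = 10.0164
b = 12.0820*sin(34°) = 12.0820*0.559193 = 6.7562

10.0164 + 6.7562i


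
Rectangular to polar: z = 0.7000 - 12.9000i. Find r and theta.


r = sqrt(0.49+166.41) = sqrt(166.9) = 12.9190
theta = atan2(-12.9, 0.7) = -86.8940 degrees

r = 12.9190, theta = -86.8940 degrees


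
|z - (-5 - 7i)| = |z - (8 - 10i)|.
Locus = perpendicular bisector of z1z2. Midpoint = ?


Equal distances means the locus is the perpendicular bisector of z1 and z2.
Midpoint = ((-5+8)/2, (-7+(-10))/2) = (1.5000, -8.5000)

Perpendicular bisector through (1.5000, -8.5000)


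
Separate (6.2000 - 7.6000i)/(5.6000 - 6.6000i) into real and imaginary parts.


Multiply by conjugate: (6.2000 - 7.6000i)(5.6000 + 6.6000i) / (5.6^2 + (-6.6)^2)
Numerator real = 6.2*5.6 - (7.6)*(-6.6) = 84.88
Numerator imag = -7.6*5.6 - 6.2*(-6.6) = -1.64
Denominator = 74.92
Re(z) = 84.88/74.92 = 1.1329
Im(z) = -1.64/74.92 = -0.0219

Re(z) = 1.1329, Im(z) = -0.0219


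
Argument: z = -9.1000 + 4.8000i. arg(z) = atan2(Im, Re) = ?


Re = -9.1, Im = 4.8
arg = atan2(4.8, -9.1) = 152.1896 degrees

arg(z) = 152.1896 degrees


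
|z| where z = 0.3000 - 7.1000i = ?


|z| = sqrt(0.3^2 + (-7.1)^2) = sqrt(0.09 + 50.41) = sqrt(50.5) = 7.1063

|z| = 7.1063


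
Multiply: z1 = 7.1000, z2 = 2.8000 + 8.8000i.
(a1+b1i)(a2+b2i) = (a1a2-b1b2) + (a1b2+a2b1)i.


Real = 7.1*2.8 - 0*8.8 = 19.88 - 0 = 19.88
Imag = 7.1*8.8 + 2.8*0 = 62.48 + 0 = 62.48

19.8800 + 62.4800i


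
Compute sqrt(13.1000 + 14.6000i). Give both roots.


|z| = sqrt(171.61+213.16) = 19.6156
sqrt((|z|+a)/2) = sqrt((19.6156+13.1)/2) = sqrt(16.3578) = 4.0445
sqrt((|z|-a)/2) = sqrt((19.6156-13.1)/2) = sqrt(3.2578) = 1.8049

±(4.0445 + 1.8049i) i.e. 4.0445 + 1.8049i and -4.0445 - 1.8049i


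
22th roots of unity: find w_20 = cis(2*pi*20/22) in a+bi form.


Angle = 360*20/22 = 327.2727°
a = cos(327.2727°) = 0.8413
b = sin(327.2727°) = -0.5406

0.8413 - 0.5406i


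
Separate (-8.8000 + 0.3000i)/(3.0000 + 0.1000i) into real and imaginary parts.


Multiply by conjugate: (-8.8000 + 0.3000i)(3.0000 - 0.1000i) / (3^2 + 0.1^2)
Numerator real = -8.8*3 + 0.3*0.1 = -26.37
Numerator imag = 0.3*3 - (-8.8)*0.1 = 1.78
Denominator = 9.01
Re(z) = -26.37/9.01 = -2.9267
Im(z) = 1.78/9.01 = 0.1976

Re(z) = -2.9267, Im(z) = 0.1976


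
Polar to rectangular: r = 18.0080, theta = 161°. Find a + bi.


a = 18.0080*cos(161°) = 18.0080*(-0.94552) = -17.0269
b = 18.0080*sin(161°) = 18.0080*0.325568 = 5.8628

-17.0269 + 5.8628i


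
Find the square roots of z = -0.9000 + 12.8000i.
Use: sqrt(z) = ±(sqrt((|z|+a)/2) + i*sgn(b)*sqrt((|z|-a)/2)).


|z| = sqrt(0.81+163.84) = 12.8316
sqrt((|z|+a)/2) = sqrt((12.8316+(-0.9))/2) = sqrt(5.9658) = 2.4425
sqrt((|z|-a)/2) = sqrt((12.8316-(-0.9))/2) = sqrt(6.8658) = 2.6203

±(2.4425 + 2.6203i) i.e. 2.4425 + 2.6203i and -2.4425 - 2.6203i


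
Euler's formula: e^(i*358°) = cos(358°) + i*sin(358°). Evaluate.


cos(358°) = 0.9994
sin(358°) = -0.0349

e^(i*358°) = 0.9994 - 0.0349i


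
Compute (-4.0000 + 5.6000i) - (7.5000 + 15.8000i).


Real: -4 - 7.5 = -11.5
Imag: 5.6 - 15.8 = -10.2

-11.5000 - 10.2000i


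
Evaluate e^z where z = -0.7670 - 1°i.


e^-0.7670 = 0.4644
cos(-1°) = 0.9998
sin(-1°) = -0.0175
Real = 0.4644*0.9998 = 0.4643
Imag = 0.4644*(-0.0175) = -0.0081

0.4643 - 0.0081i


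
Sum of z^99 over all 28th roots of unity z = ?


The roots are w_k = w^k with w = e^(2*pi*i/28), and (w^k)^99 = (w^99)^k.
So S = 1 + u + u^2 + ... + u^(27) with u = w^99.
99 = 3*28 + 15, so 99 is not a multiple of 28: u = (w^28)^3 * w^15 = w^15 ≠ 1 (w is a primitive 28th root), while u^28 = (w^28)^99 = 1.
Geometric series: S = (1 - u^28)/(1 - u) = (1 - 1)/(1 - u) = 0

S = 0


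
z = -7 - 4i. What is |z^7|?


|z| = sqrt(49+16) = sqrt(65) = 8.0623
|z^7| = |z|^7 = (sqrt(65))^7 = 65^3 * sqrt(65) = 274625*sqrt(65)

|z^7| = 274625*sqrt(65) ≈ 2214097.5341


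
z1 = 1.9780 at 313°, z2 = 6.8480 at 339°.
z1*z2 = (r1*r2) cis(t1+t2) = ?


r = 1.9780 * 6.8480 = 13.5453
theta = 313° + 339° = 652° = 292° (mod 360)

13.5453 cis(292°)


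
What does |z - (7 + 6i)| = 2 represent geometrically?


|z - z0| = r is a circle with center z0 and radius r.
Center = (7, 6), radius = 2

Circle with center (7, 6) and radius 2


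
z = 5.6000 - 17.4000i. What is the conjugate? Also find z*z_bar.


z_bar = 5.6000 + 17.4000i
z*z_bar = 5.6^2 + (-17.4)^2 = 31.36 + 302.76 = 334.12

z_bar = 5.6000 + 17.4000i, z*z_bar = 334.12


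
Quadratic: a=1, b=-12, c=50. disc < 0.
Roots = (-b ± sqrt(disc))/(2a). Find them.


disc = (-12)^2 - 4*1*50 = 144 - 200 = -56
sqrt(|disc|) = sqrt(56) = 7.4833
Real part = 12/(2*1) = 6.0000
Imag part = 7.4833/(2*1) = 3.7417

6.0000 ± 3.7417i


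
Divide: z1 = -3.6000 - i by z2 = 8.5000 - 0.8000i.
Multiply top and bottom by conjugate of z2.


Conjugate of z2 = 8.5000 + 0.8000i
Numerator: (-3.6000 - i)(8.5000 + 0.8000i) = -29.8000 - 11.3800i
Denominator: 8.5^2 + (-0.8)^2 = 72.89
Result = (-29.8000 - 11.3800i)/72.89

-0.4088 - 0.1561i


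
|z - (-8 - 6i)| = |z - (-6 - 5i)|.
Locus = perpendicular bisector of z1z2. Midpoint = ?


Equal distances means the locus is the perpendicular bisector of z1 and z2.
Midpoint = ((-8+(-6))/2, (-6+(-5))/2) = (-7.0000, -5.5000)

Perpendicular bisector through (-7.0000, -5.5000)


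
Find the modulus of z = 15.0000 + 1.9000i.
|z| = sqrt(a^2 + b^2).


|z| = sqrt(15^2 + 1.9^2) = sqrt(225 + 3.61) = sqrt(228.61) = 15.1199

|z| = 15.1199


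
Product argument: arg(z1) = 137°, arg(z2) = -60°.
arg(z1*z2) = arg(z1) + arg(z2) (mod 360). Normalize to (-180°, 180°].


arg(z1*z2) = 137° - 60° = 77°
Normalized to (-180°, 180°]: 77°

77°


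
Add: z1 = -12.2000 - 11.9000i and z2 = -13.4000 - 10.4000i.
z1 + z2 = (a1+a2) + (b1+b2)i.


Real: -12.2 - 13.4 = -25.6
Imag: -11.9 - 10.4 = -22.3

-25.6000 - 22.3000i


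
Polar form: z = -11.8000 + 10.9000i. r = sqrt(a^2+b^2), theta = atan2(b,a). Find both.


r = sqrt(139.24+118.81) = sqrt(258.05) = 16.0639
theta = atan2(10.9, -11.8) = 137.2704 degrees

r = 16.0639, theta = 137.2704 degrees


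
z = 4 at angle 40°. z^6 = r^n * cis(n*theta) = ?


r^6 = 4^6 = 4096
n*theta = 6*40° = 240° = 240° (mod 360)
a = 4096*cos(240°) = -2048.0000
b = 4096*sin(240°) = -3547.2401

4096 cis(240°) = -2048.0000 - 3547.2401i


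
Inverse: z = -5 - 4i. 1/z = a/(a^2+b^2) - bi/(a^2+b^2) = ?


|z|^2 = 25+16 = 41
1/z = (-5 + 4i)/41

1/z = -0.1220 + 0.0976i


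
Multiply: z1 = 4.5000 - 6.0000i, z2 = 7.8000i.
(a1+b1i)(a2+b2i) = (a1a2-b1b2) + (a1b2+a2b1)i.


Real = 4.5*0 - (-6)*7.8 = 0 - (-46.8) = 46.8
Imag = 4.5*7.8 + 0*(-6) = 35.1 + 0 = 35.1

46.8000 + 35.1000i


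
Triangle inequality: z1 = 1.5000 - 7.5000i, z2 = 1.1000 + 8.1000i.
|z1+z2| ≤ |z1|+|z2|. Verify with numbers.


|z1| = sqrt(1.5^2 + (-7.5)^2) = sqrt(58.5) = 7.6485
|z2| = sqrt(1.1^2 + 8.1^2) = sqrt(66.82) = 8.1744
z1+z2 = 2.6000 + 0.6000i
|z1+z2| = sqrt(7.12) = 2.6683
|z1|+|z2| = 7.6485 + 8.1744 = 15.8229

|z1+z2| = 2.6683 ≤ |z1|+|z2| = 15.8229 (verified)


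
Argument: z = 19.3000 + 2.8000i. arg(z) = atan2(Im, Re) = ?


Re = 19.3, Im = 2.8
arg = atan2(2.8, 19.3) = 8.2547 degrees

arg(z) = 8.2547 degrees


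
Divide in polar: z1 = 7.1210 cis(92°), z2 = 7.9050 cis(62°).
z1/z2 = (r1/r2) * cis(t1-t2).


r = 7.1210 / 7.9050 = 0.9008
theta = 92° - 62° = 30° = 30° (mod 360)

0.9008 cis(30°)


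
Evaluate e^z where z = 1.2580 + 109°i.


e^1.2580 = 3.5184
cos(109°) = -0.32557
sin(109°) = 0.94552
Real = 3.5184*(-0.32557) = -1.1455
Imag = 3.5184*0.94552 = 3.3267

-1.1455 + 3.3267i


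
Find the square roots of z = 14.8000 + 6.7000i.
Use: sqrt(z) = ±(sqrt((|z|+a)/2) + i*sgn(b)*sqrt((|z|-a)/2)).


|z| = sqrt(219.04+44.89) = 16.2459
sqrt((|z|+a)/2) = sqrt((16.2459+14.8)/2) = sqrt(15.5230) = 3.9399
sqrt((|z|-a)/2) = sqrt((16.2459-14.8)/2) = sqrt(0.7230) = 0.8503

±(3.9399 + 0.8503i) i.e. 3.9399 + 0.8503i and -3.9399 - 0.8503i


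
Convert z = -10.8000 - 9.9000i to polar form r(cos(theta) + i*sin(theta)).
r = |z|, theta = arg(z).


r = sqrt(116.64+98.01) = sqrt(214.65) = 14.6509
theta = atan2(-9.9, -10.8) = -137.4896 degrees

r = 14.6509, theta = -137.4896 degrees


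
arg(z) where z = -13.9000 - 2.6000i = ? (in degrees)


Re = -13.9, Im = -2.6
arg = atan2(-2.6, -13.9) = -169.4052 degrees

arg(z) = -169.4052 degrees


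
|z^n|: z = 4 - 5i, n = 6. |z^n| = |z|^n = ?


|z| = sqrt(16+25) = sqrt(41) = 6.4031
|z^6| = |z|^6 = (sqrt(41))^6 = 41^3 = 68921

|z^6| = 68921


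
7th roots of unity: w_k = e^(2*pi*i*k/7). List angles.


The 7th roots of unity are cis(360k/7°) for k=0..6
Angle step = 360/7 = 51.4286°
Primitive root: cis(51.4286°)
Primitive root = 0.6235 + 0.7818i

7 roots at angles: 0°, 51.4286°, 102.8571°, 154.2857°, 205.7143°, 257.1429°, 308.5714°


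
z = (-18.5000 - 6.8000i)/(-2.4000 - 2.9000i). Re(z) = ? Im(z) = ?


Multiply by conjugate: (-18.5000 - 6.8000i)(-2.4000 + 2.9000i) / ((-2.4)^2 + (-2.9)^2)
Numerator real = -18.5*(-2.4) - (6.8)*(-2.9) = 64.12
Numerator imag = -6.8*(-2.4) - (-18.5)*(-2.9) = -37.33
Denominator = 14.17
Re(z) = 64.12/14.17 = 4.5251
Im(z) = -37.33/14.17 = -2.6344

Re(z) = 4.5251, Im(z) = -2.6344


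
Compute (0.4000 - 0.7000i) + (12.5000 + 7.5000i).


Real: 0.4 + 12.5 = 12.9
Imag: -0.7 + 7.5 = 6.8

12.9000 + 6.8000i


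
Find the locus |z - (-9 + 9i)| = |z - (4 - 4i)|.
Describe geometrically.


Equal distances means the locus is the perpendicular bisector of z1 and z2.
Midpoint = ((-9+4)/2, (9+(-4))/2) = (-2.5000, 2.5000)

Perpendicular bisector through (-2.5000, 2.5000)


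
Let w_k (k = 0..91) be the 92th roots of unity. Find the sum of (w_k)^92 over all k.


The roots are w_k = w^k with w = e^(2*pi*i/92), and (w^k)^92 = (w^92)^k.
So S = 1 + u + u^2 + ... + u^(91) with u = w^92.
92 = 1*92 + 0, so 92 is a multiple of 92 and u = (w^92)^1 = 1.
Every one of the 92 terms equals 1: S = 92

S = 92


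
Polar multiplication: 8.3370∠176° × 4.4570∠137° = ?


r = 8.3370 * 4.4570 = 37.1580
theta = 176° + 137° = 313° = 313° (mod 360)

37.1580 cis(313°)


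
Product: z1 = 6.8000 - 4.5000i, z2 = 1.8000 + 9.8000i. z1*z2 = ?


Real = 6.8*1.8 - (-4.5)*9.8 = 12.24 - (-44.1) = 56.34
Imag = 6.8*9.8 + 1.8*(-4.5) = 66.64 - (8.1) = 58.54

56.3400 + 58.5400i


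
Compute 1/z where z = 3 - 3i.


|z|^2 = 9+9 = 18
1/z = (3 + 3i)/18

1/z = 0.1667 + 0.1667i


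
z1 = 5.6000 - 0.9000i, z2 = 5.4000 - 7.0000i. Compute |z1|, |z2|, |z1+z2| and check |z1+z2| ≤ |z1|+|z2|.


|z1| = sqrt(5.6^2 + (-0.9)^2) = sqrt(32.17) = 5.6719
|z2| = sqrt(5.4^2 + (-7)^2) = sqrt(78.16) = 8.8408
z1+z2 = 11.0000 - 7.9000i
|z1+z2| = sqrt(183.41) = 13.5429
|z1|+|z2| = 5.6719 + 8.8408 = 14.5127

|z1+z2| = 13.5429 ≤ |z1|+|z2| = 14.5127 (verified)


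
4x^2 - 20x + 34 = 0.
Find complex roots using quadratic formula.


disc = (-20)^2 - 4*4*34 = 400 - 544 = -144
sqrt(|disc|) = sqrt(144) = 12.0000
Real part = 20/(2*4) = 2.5000
Imag part = 12.0000/(2*4) = 1.5000

2.5000 ± 1.5000i


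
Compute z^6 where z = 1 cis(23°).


r^6 = 1^6 = 1
n*theta = 6*23° = 138° = 138° (mod 360)
a = 1*cos(138°) = -0.7431
b = 1*sin(138°) = 0.6691

1 cis(138°) = -0.7431 + 0.6691i


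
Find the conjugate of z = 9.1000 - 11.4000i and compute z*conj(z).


z_bar = 9.1000 + 11.4000i
z*z_bar = 9.1^2 + (-11.4)^2 = 82.81 + 129.96 = 212.77

z_bar = 9.1000 + 11.4000i, z*z_bar = 212.77


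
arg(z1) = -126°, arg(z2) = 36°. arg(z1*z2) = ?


arg(z1*z2) = -126° + 36° = -90°
Normalized to (-180°, 180°]: -90°

-90°


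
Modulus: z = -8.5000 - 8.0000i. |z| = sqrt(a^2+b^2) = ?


|z| = sqrt((-8.5)^2 + (-8)^2) = sqrt(72.25 + 64) = sqrt(136.25) = 11.6726

|z| = 11.6726


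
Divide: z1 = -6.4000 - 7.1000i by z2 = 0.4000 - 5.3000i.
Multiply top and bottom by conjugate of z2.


Conjugate of z2 = 0.4000 + 5.3000i
Numerator: (-6.4000 - 7.1000i)(0.4000 + 5.3000i) = 35.0700 - 36.7600i
Denominator: 0.4^2 + (-5.3)^2 = 28.25
Result = (35.0700 - 36.7600i)/28.25

1.2414 - 1.3012i


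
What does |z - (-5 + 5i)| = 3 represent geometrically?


|z - z0| = r is a circle with center z0 and radius r.
Center = (-5, 5), radius = 3

Circle with center (-5, 5) and radius 3


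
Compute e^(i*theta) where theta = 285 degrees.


cos(285°) = 0.2588
sin(285°) = -0.9659

e^(i*285°) = 0.2588 - 0.9659i


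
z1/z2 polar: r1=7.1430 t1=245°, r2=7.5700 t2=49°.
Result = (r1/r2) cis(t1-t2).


r = 7.1430 / 7.5700 = 0.9436
theta = 245° - 49° = 196° = 196° (mod 360)

0.9436 cis(196°)


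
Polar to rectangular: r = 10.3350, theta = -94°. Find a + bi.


a = 10.3350*cos(-94°) = 10.3350*(-0.069756) = -0.7209
b = 10.3350*sin(-94°) = 10.3350*(-0.99756) = -10.3098

-0.7209 - 10.3098i


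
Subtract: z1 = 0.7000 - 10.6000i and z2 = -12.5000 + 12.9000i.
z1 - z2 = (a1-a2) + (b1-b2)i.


Real: 0.7 + 12.5 = 13.2
Imag: -10.6 - 12.9 = -23.5

13.2000 - 23.5000i


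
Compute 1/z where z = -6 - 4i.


|z|^2 = 36+16 = 52
1/z = (-6 + 4i)/52

1/z = -0.1154 + 0.0769i


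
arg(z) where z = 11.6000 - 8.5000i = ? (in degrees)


Re = 11.6, Im = -8.5
arg = atan2(-8.5, 11.6) = -36.2324 degrees

arg(z) = -36.2324 degrees


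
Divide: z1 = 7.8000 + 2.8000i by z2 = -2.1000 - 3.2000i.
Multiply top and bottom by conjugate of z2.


Conjugate of z2 = -2.1000 + 3.2000i
Numerator: (7.8000 + 2.8000i)(-2.1000 + 3.2000i) = -25.3400 + 19.0800i
Denominator: (-2.1)^2 + (-3.2)^2 = 14.65
Result = (-25.3400 + 19.0800i)/14.65

-1.7297 + 1.3024i


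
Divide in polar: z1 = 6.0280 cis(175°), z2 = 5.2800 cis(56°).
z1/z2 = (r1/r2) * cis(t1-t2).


r = 6.0280 / 5.2800 = 1.1417
theta = 175° - 56° = 119° = 119° (mod 360)

1.1417 cis(119°)


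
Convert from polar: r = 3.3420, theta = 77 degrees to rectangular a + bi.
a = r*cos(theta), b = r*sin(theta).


a = 3.3420*cos(77°) = 3.3420*0.22495 = 0.7518
b = 3.3420*sin(77°) = 3.3420*0.97437 = 3.2563

0.7518 + 3.2563i


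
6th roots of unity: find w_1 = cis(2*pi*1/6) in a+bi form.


Angle = 360*1/6 = 60°
a = cos(60°) = 0.5000
b = sin(60°) = 0.8660

0.5000 + 0.8660i


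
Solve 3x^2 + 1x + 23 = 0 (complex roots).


disc = 1^2 - 4*3*23 = 1 - 276 = -275
sqrt(|disc|) = sqrt(275) = 16.5831
Real part = -1/(2*3) = -0.1667
Imag part = 16.5831/(2*3) = 2.7639

-0.1667 ± 2.7639i


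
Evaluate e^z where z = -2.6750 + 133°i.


e^-2.6750 = 0.0689
cos(133°) = -0.682
sin(133°) = 0.7314
Real = 0.0689*(-0.682) = -0.0470
Imag = 0.0689*0.7314 = 0.0504

-0.0470 + 0.0504i


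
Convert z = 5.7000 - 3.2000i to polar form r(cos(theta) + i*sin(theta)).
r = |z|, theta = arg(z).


r = sqrt(32.49+10.24) = sqrt(42.73) = 6.5368
theta = atan2(-3.2, 5.7) = -29.3100 degrees

r = 6.5368, theta = -29.3100 degrees


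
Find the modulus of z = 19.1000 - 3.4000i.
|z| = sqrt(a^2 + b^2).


|z| = sqrt(19.1^2 + (-3.4)^2) = sqrt(364.81 + 11.56) = sqrt(376.37) = 19.4003

|z| = 19.4003


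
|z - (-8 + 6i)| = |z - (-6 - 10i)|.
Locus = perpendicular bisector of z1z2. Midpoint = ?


Equal distances means the locus is the perpendicular bisector of z1 and z2.
Midpoint = ((-8+(-6))/2, (6+(-10))/2) = (-7.0000, -2.0000)

Perpendicular bisector through (-7.0000, -2.0000)


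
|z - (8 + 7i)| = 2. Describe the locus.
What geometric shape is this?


|z - z0| = r is a circle with center z0 and radius r.
Center = (8, 7), radius = 2

Circle with center (8, 7) and radius 2


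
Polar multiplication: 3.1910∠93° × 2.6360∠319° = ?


r = 3.1910 * 2.6360 = 8.4115
theta = 93° + 319° = 412° = 52° (mod 360)

8.4115 cis(52°)


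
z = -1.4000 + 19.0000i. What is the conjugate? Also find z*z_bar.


z_bar = -1.4000 - 19.0000i
z*z_bar = (-1.4)^2 + 19^2 = 1.96 + 361 = 362.96

z_bar = -1.4000 - 19.0000i, z*z_bar = 362.96


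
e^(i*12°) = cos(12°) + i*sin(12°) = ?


cos(12°) = 0.9781
sin(12°) = 0.2079

e^(i*12°) = 0.9781 + 0.2079i


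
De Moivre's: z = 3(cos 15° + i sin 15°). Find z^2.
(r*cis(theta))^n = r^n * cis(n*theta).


r^2 = 3^2 = 9
n*theta = 2*15° = 30° = 30° (mod 360)
a = 9*cos(30°) = 7.7942
b = 9*sin(30°) = 4.5000

9 cis(30°) = 7.7942 + 4.5000i


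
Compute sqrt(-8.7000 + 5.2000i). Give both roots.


|z| = sqrt(75.69+27.04) = 10.1356
sqrt((|z|+a)/2) = sqrt((10.1356+(-8.7))/2) = sqrt(0.7178) = 0.8472
sqrt((|z|-a)/2) = sqrt((10.1356-(-8.7))/2) = sqrt(9.4178) = 3.0688

±(0.8472 + 3.0688i) i.e. 0.8472 + 3.0688i and -0.8472 - 3.0688i


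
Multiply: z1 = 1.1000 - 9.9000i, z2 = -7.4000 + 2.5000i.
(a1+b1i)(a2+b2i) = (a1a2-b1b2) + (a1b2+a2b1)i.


Real = 1.1*(-7.4) - (-9.9)*2.5 = -8.14 - (-24.75) = 16.61
Imag = 1.1*2.5 - (7.4)*(-9.9) = 2.75 + 73.26 = 76.01

16.6100 + 76.0100i


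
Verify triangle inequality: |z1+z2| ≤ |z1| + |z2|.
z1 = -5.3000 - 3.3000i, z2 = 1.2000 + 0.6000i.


|z1| = sqrt((-5.3)^2 + (-3.3)^2) = sqrt(38.98) = 6.2434
|z2| = sqrt(1.2^2 + 0.6^2) = sqrt(1.8) = 1.3416
z1+z2 = -4.1000 - 2.7000i
|z1+z2| = sqrt(24.1) = 4.9092
|z1|+|z2| = 6.2434 + 1.3416 = 7.5850

|z1+z2| = 4.9092 ≤ |z1|+|z2| = 7.5850 (verified)


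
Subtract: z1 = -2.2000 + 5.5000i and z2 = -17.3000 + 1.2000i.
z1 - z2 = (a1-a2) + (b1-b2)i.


Real: -2.2 + 17.3 = 15.1
Imag: 5.5 - 1.2 = 4.3

15.1000 + 4.3000i


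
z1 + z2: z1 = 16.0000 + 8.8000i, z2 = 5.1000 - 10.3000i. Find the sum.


Real: 16 + 5.1 = 21.1
Imag: 8.8 - 10.3 = -1.5

21.1000 - 1.5000i


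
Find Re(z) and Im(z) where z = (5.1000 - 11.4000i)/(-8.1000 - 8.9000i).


Multiply by conjugate: (5.1000 - 11.4000i)(-8.1000 + 8.9000i) / ((-8.1)^2 + (-8.9)^2)
Numerator real = 5.1*(-8.1) - (11.4)*(-8.9) = 60.15
Numerator imag = -11.4*(-8.1) - 5.1*(-8.9) = 137.73
Denominator = 144.82
Re(z) = 60.15/144.82 = 0.4153
Im(z) = 137.73/144.82 = 0.9510

Re(z) = 0.4153, Im(z) = 0.9510


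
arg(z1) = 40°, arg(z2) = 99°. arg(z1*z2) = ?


arg(z1*z2) = 40° + 99° = 139°
Normalized to (-180°, 180°]: 139°

139°


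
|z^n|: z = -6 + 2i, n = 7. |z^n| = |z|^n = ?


|z| = sqrt(36+4) = sqrt(40) = 6.3246
|z^7| = |z|^7 = (sqrt(40))^7 = 40^3 * sqrt(40) = 64000*sqrt(40)

|z^7| = 64000*sqrt(40) ≈ 404771.5405


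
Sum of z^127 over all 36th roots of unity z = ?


The roots are w_k = w^k with w = e^(2*pi*i/36), and (w^k)^127 = (w^127)^k.
So S = 1 + u + u^2 + ... + u^(35) with u = w^127.
127 = 3*36 + 19, so 127 is not a multiple of 36: u = (w^36)^3 * w^19 = w^19 ≠ 1 (w is a primitive 36th root), while u^36 = (w^36)^127 = 1.
Geometric series: S = (1 - u^36)/(1 - u) = (1 - 1)/(1 - u) = 0

S = 0


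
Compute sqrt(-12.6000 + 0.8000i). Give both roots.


|z| = sqrt(158.76+0.64) = 12.6254
sqrt((|z|+a)/2) = sqrt((12.6254+(-12.6))/2) = sqrt(0.0127) = 0.1126
sqrt((|z|-a)/2) = sqrt((12.6254-(-12.6))/2) = sqrt(12.6127) = 3.5514

±(0.1126 + 3.5514i) i.e. 0.1126 + 3.5514i and -0.1126 - 3.5514i


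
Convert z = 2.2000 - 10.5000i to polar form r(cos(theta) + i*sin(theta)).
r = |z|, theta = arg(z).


r = sqrt(4.84+110.25) = sqrt(115.09) = 10.7280
theta = atan2(-10.5, 2.2) = -78.1664 degrees

r = 10.7280, theta = -78.1664 degrees


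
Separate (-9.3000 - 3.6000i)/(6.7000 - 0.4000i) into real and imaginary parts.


Multiply by conjugate: (-9.3000 - 3.6000i)(6.7000 + 0.4000i) / (6.7^2 + (-0.4)^2)
Numerator real = -9.3*6.7 - (3.6)*(-0.4) = -60.87
Numerator imag = -3.6*6.7 - (-9.3)*(-0.4) = -27.84
Denominator = 45.05
Re(z) = -60.87/45.05 = -1.3512
Im(z) = -27.84/45.05 = -0.6180

Re(z) = -1.3512, Im(z) = -0.6180


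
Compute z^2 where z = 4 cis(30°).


r^2 = 4^2 = 16
n*theta = 2*30° = 60° = 60° (mod 360)
a = 16*cos(60°) = 8.0000
b = 16*sin(60°) = 13.8564

16 cis(60°) = 8.0000 + 13.8564i
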